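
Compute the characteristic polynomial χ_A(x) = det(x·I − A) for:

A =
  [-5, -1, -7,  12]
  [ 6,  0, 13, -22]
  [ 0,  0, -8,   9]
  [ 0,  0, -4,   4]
x^4 + 9*x^3 + 30*x^2 + 44*x + 24

Expanding det(x·I − A) (e.g. by cofactor expansion or by noting that A is similar to its Jordan form J, which has the same characteristic polynomial as A) gives
  χ_A(x) = x^4 + 9*x^3 + 30*x^2 + 44*x + 24
which factors as (x + 2)^3*(x + 3). The eigenvalues (with algebraic multiplicities) are λ = -3 with multiplicity 1, λ = -2 with multiplicity 3.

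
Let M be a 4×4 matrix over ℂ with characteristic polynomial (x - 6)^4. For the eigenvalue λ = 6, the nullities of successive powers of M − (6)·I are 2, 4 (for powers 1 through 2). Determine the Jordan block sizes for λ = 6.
Block sizes for λ = 6: [2, 2]

From the dimensions of kernels of powers, the number of Jordan blocks of size at least j is d_j − d_{j−1} where d_j = dim ker(N^j) (with d_0 = 0). Computing the differences gives [2, 2].
The number of blocks of size exactly k is (#blocks of size ≥ k) − (#blocks of size ≥ k + 1), so the partition is: 2 block(s) of size 2.
In nonincreasing order the block sizes are [2, 2].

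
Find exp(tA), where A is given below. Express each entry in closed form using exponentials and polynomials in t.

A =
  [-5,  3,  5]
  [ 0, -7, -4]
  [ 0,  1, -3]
e^{tA} =
  [exp(-5*t), -t^2*exp(-5*t)/2 + 3*t*exp(-5*t), -t^2*exp(-5*t) + 5*t*exp(-5*t)]
  [0, -2*t*exp(-5*t) + exp(-5*t), -4*t*exp(-5*t)]
  [0, t*exp(-5*t), 2*t*exp(-5*t) + exp(-5*t)]

Strategy: write A = P · J · P⁻¹ where J is a Jordan canonical form, so e^{tA} = P · e^{tJ} · P⁻¹, and e^{tJ} can be computed block-by-block.

A has Jordan form
J =
  [-5,  1,  0]
  [ 0, -5,  1]
  [ 0,  0, -5]
(up to reordering of blocks).

Per-block formulas:
  For a 3×3 Jordan block J_3(-5): exp(t · J_3(-5)) = e^(-5t)·(I + t·N + (t^2/2)·N^2), where N is the 3×3 nilpotent shift.

After assembling e^{tJ} and conjugating by P, we get:

e^{tA} =
  [exp(-5*t), -t^2*exp(-5*t)/2 + 3*t*exp(-5*t), -t^2*exp(-5*t) + 5*t*exp(-5*t)]
  [0, -2*t*exp(-5*t) + exp(-5*t), -4*t*exp(-5*t)]
  [0, t*exp(-5*t), 2*t*exp(-5*t) + exp(-5*t)]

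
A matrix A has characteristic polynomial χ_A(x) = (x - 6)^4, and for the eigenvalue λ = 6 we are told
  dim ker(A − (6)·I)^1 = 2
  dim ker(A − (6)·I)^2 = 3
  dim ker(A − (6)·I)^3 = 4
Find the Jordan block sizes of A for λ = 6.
Block sizes for λ = 6: [3, 1]

From the dimensions of kernels of powers, the number of Jordan blocks of size at least j is d_j − d_{j−1} where d_j = dim ker(N^j) (with d_0 = 0). Computing the differences gives [2, 1, 1].
The number of blocks of size exactly k is (#blocks of size ≥ k) − (#blocks of size ≥ k + 1), so the partition is: 1 block(s) of size 1, 1 block(s) of size 3.
In nonincreasing order the block sizes are [3, 1].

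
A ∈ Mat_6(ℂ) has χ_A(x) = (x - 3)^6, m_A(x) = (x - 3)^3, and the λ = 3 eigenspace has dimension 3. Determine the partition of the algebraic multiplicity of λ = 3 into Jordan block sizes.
Block sizes for λ = 3: [3, 2, 1]

Step 1 — from the characteristic polynomial, algebraic multiplicity of λ = 3 is 6. From dim ker(A − (3)·I) = 3, there are exactly 3 Jordan blocks for λ = 3.
Step 2 — from the minimal polynomial, the factor (x − 3)^3 tells us the largest block for λ = 3 has size 3.
Step 3 — with total size 6, 3 blocks, and largest block 3, the block sizes (in nonincreasing order) are [3, 2, 1].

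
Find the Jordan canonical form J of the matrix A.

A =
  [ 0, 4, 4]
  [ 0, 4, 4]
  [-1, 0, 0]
J_1(0) ⊕ J_2(2)

The characteristic polynomial is
  det(x·I − A) = x^3 - 4*x^2 + 4*x = x*(x - 2)^2

Eigenvalues and multiplicities (the geometric multiplicity of λ is n − rank(A − λI), which equals the number of Jordan blocks for λ):
  λ = 0: algebraic multiplicity = 1, geometric multiplicity = 1
  λ = 2: algebraic multiplicity = 2, geometric multiplicity = 1

Determining the block sizes for each eigenvalue:
  λ = 0: one block (gm = 1), so the single block has size am = 1 → block sizes [1]
  λ = 2: one block (gm = 1), so the single block has size am = 2 → block sizes [2]

Assembling the blocks gives a Jordan form
J =
  [0, 0, 0]
  [0, 2, 1]
  [0, 0, 2]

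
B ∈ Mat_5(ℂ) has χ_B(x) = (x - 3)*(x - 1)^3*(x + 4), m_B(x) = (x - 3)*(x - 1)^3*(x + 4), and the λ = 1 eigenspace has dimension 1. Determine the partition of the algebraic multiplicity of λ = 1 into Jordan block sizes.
Block sizes for λ = 1: [3]

Step 1 — from the characteristic polynomial, algebraic multiplicity of λ = 1 is 3. From dim ker(B − (1)·I) = 1, there are exactly 1 Jordan blocks for λ = 1.
Step 2 — from the minimal polynomial, the factor (x − 1)^3 tells us the largest block for λ = 1 has size 3.
Step 3 — with total size 3, 1 blocks, and largest block 3, the block sizes (in nonincreasing order) are [3].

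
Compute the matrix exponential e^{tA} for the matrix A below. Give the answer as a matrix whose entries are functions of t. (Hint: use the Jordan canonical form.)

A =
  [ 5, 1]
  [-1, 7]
e^{tA} =
  [-t*exp(6*t) + exp(6*t), t*exp(6*t)]
  [-t*exp(6*t), t*exp(6*t) + exp(6*t)]

Strategy: write A = P · J · P⁻¹ where J is a Jordan canonical form, so e^{tA} = P · e^{tJ} · P⁻¹, and e^{tJ} can be computed block-by-block.

A has Jordan form
J =
  [6, 1]
  [0, 6]
(up to reordering of blocks).

Per-block formulas:
  For a 2×2 Jordan block J_2(6): exp(t · J_2(6)) = e^(6t)·(I + t·N), where N is the 2×2 nilpotent shift.

After assembling e^{tJ} and conjugating by P, we get:

e^{tA} =
  [-t*exp(6*t) + exp(6*t), t*exp(6*t)]
  [-t*exp(6*t), t*exp(6*t) + exp(6*t)]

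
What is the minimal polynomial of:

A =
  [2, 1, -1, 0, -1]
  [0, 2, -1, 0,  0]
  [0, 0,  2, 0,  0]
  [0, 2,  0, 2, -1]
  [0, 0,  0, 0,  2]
x^3 - 6*x^2 + 12*x - 8

The characteristic polynomial is χ_A(x) = (x - 2)^5, so the eigenvalues are known. The minimal polynomial is
  m_A(x) = Π_λ (x − λ)^{k_λ}
where k_λ is the size of the *largest* Jordan block for λ (equivalently, the smallest k with (A − λI)^k v = 0 for every generalised eigenvector v of λ).

  λ = 2: largest Jordan block has size 3, contributing (x − 2)^3

So m_A(x) = (x - 2)^3 = x^3 - 6*x^2 + 12*x - 8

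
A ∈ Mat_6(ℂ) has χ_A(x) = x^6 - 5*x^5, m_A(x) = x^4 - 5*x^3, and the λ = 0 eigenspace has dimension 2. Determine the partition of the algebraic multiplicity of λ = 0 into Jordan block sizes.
Block sizes for λ = 0: [3, 2]

Step 1 — from the characteristic polynomial, algebraic multiplicity of λ = 0 is 5. From dim ker(A − (0)·I) = 2, there are exactly 2 Jordan blocks for λ = 0.
Step 2 — from the minimal polynomial, the factor (x − 0)^3 tells us the largest block for λ = 0 has size 3.
Step 3 — with total size 5, 2 blocks, and largest block 3, the block sizes (in nonincreasing order) are [3, 2].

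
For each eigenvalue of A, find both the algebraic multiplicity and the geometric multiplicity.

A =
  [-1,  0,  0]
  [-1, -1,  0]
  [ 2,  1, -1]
λ = -1: alg = 3, geom = 1

Step 1 — factor the characteristic polynomial to read off the algebraic multiplicities:
  χ_A(x) = (x + 1)^3

Step 2 — compute geometric multiplicities via the rank-nullity identity g(λ) = n − rank(A − λI):
  rank(A − (-1)·I) = 2, so dim ker(A − (-1)·I) = n − 2 = 1

Summary:
  λ = -1: algebraic multiplicity = 3, geometric multiplicity = 1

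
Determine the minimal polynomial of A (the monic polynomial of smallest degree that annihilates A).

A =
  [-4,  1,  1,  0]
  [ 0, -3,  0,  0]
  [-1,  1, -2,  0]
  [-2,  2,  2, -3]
x^2 + 6*x + 9

The characteristic polynomial is χ_A(x) = (x + 3)^4, so the eigenvalues are known. The minimal polynomial is
  m_A(x) = Π_λ (x − λ)^{k_λ}
where k_λ is the size of the *largest* Jordan block for λ (equivalently, the smallest k with (A − λI)^k v = 0 for every generalised eigenvector v of λ).

  λ = -3: largest Jordan block has size 2, contributing (x + 3)^2

So m_A(x) = (x + 3)^2 = x^2 + 6*x + 9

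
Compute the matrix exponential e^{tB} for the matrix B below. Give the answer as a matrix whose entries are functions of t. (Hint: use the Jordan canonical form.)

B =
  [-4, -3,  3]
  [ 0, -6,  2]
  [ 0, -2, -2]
e^{tB} =
  [exp(-4*t), -3*t*exp(-4*t), 3*t*exp(-4*t)]
  [0, -2*t*exp(-4*t) + exp(-4*t), 2*t*exp(-4*t)]
  [0, -2*t*exp(-4*t), 2*t*exp(-4*t) + exp(-4*t)]

Strategy: write B = P · J · P⁻¹ where J is a Jordan canonical form, so e^{tB} = P · e^{tJ} · P⁻¹, and e^{tJ} can be computed block-by-block.

B has Jordan form
J =
  [-4,  1,  0]
  [ 0, -4,  0]
  [ 0,  0, -4]
(up to reordering of blocks).

Per-block formulas:
  For a 1×1 block at λ = -4: exp(t · [-4]) = [e^(-4t)].
  For a 2×2 Jordan block J_2(-4): exp(t · J_2(-4)) = e^(-4t)·(I + t·N), where N is the 2×2 nilpotent shift.

After assembling e^{tJ} and conjugating by P, we get:

e^{tB} =
  [exp(-4*t), -3*t*exp(-4*t), 3*t*exp(-4*t)]
  [0, -2*t*exp(-4*t) + exp(-4*t), 2*t*exp(-4*t)]
  [0, -2*t*exp(-4*t), 2*t*exp(-4*t) + exp(-4*t)]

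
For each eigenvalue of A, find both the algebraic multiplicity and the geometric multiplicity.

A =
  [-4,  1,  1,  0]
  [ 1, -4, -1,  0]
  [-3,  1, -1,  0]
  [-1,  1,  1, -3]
λ = -3: alg = 4, geom = 2

Step 1 — factor the characteristic polynomial to read off the algebraic multiplicities:
  χ_A(x) = (x + 3)^4

Step 2 — compute geometric multiplicities via the rank-nullity identity g(λ) = n − rank(A − λI):
  rank(A − (-3)·I) = 2, so dim ker(A − (-3)·I) = n − 2 = 2

Summary:
  λ = -3: algebraic multiplicity = 4, geometric multiplicity = 2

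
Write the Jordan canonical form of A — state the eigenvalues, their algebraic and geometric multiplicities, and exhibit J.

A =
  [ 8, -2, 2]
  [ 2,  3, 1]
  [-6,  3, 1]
J_2(4) ⊕ J_1(4)

The characteristic polynomial is
  det(x·I − A) = x^3 - 12*x^2 + 48*x - 64 = (x - 4)^3

Eigenvalues and multiplicities (the geometric multiplicity of λ is n − rank(A − λI), which equals the number of Jordan blocks for λ):
  λ = 4: algebraic multiplicity = 3, geometric multiplicity = 2

Determining the block sizes for each eigenvalue:
  λ = 4: 2 blocks summing to 3 forces exactly one block of size 2 and the rest size 1 → block sizes [2, 1]

Assembling the blocks gives a Jordan form
J =
  [4, 1, 0]
  [0, 4, 0]
  [0, 0, 4]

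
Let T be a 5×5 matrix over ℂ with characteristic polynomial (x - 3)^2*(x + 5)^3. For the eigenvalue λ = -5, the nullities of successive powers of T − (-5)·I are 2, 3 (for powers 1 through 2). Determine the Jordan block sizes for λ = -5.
Block sizes for λ = -5: [2, 1]

From the dimensions of kernels of powers, the number of Jordan blocks of size at least j is d_j − d_{j−1} where d_j = dim ker(N^j) (with d_0 = 0). Computing the differences gives [2, 1].
The number of blocks of size exactly k is (#blocks of size ≥ k) − (#blocks of size ≥ k + 1), so the partition is: 1 block(s) of size 1, 1 block(s) of size 2.
In nonincreasing order the block sizes are [2, 1].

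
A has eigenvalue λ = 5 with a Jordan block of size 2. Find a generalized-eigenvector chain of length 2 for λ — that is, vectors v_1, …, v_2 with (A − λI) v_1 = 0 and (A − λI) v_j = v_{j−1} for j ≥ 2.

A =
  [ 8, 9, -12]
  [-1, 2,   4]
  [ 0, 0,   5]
A Jordan chain for λ = 5 of length 2:
v_1 = (3, -1, 0)ᵀ
v_2 = (1, 0, 0)ᵀ

Let N = A − (5)·I. We want v_2 with N^2 v_2 = 0 but N^1 v_2 ≠ 0; then v_{j-1} := N · v_j for j = 2, …, 2.

Pick v_2 = (1, 0, 0)ᵀ.
Then v_1 = N · v_2 = (3, -1, 0)ᵀ.

Sanity check: (A − (5)·I) v_1 = (0, 0, 0)ᵀ = 0. ✓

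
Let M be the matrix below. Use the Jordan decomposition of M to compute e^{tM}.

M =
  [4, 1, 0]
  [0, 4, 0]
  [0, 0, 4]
e^{tM} =
  [exp(4*t), t*exp(4*t), 0]
  [0, exp(4*t), 0]
  [0, 0, exp(4*t)]

Strategy: write M = P · J · P⁻¹ where J is a Jordan canonical form, so e^{tM} = P · e^{tJ} · P⁻¹, and e^{tJ} can be computed block-by-block.

M has Jordan form
J =
  [4, 1, 0]
  [0, 4, 0]
  [0, 0, 4]
(up to reordering of blocks).

Per-block formulas:
  For a 1×1 block at λ = 4: exp(t · [4]) = [e^(4t)].
  For a 2×2 Jordan block J_2(4): exp(t · J_2(4)) = e^(4t)·(I + t·N), where N is the 2×2 nilpotent shift.

After assembling e^{tJ} and conjugating by P, we get:

e^{tM} =
  [exp(4*t), t*exp(4*t), 0]
  [0, exp(4*t), 0]
  [0, 0, exp(4*t)]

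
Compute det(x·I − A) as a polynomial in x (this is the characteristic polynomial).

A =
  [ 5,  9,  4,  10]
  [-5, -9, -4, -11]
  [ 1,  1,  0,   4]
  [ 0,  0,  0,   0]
x^4 + 4*x^3

Expanding det(x·I − A) (e.g. by cofactor expansion or by noting that A is similar to its Jordan form J, which has the same characteristic polynomial as A) gives
  χ_A(x) = x^4 + 4*x^3
which factors as x^3*(x + 4). The eigenvalues (with algebraic multiplicities) are λ = -4 with multiplicity 1, λ = 0 with multiplicity 3.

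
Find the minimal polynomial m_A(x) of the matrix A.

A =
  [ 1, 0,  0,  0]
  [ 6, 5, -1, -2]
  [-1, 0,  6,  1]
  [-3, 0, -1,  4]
x^4 - 16*x^3 + 90*x^2 - 200*x + 125

The characteristic polynomial is χ_A(x) = (x - 5)^3*(x - 1), so the eigenvalues are known. The minimal polynomial is
  m_A(x) = Π_λ (x − λ)^{k_λ}
where k_λ is the size of the *largest* Jordan block for λ (equivalently, the smallest k with (A − λI)^k v = 0 for every generalised eigenvector v of λ).

  λ = 1: largest Jordan block has size 1, contributing (x − 1)
  λ = 5: largest Jordan block has size 3, contributing (x − 5)^3

So m_A(x) = (x - 5)^3*(x - 1) = x^4 - 16*x^3 + 90*x^2 - 200*x + 125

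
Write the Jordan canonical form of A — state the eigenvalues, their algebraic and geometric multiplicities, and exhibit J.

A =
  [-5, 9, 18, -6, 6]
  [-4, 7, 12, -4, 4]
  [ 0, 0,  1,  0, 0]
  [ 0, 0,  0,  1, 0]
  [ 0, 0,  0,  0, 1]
J_2(1) ⊕ J_1(1) ⊕ J_1(1) ⊕ J_1(1)

The characteristic polynomial is
  det(x·I − A) = x^5 - 5*x^4 + 10*x^3 - 10*x^2 + 5*x - 1 = (x - 1)^5

Eigenvalues and multiplicities (the geometric multiplicity of λ is n − rank(A − λI), which equals the number of Jordan blocks for λ):
  λ = 1: algebraic multiplicity = 5, geometric multiplicity = 4

Determining the block sizes for each eigenvalue:
  λ = 1: 4 blocks summing to 5 forces exactly one block of size 2 and the rest size 1 → block sizes [2, 1, 1, 1]

Assembling the blocks gives a Jordan form
J =
  [1, 1, 0, 0, 0]
  [0, 1, 0, 0, 0]
  [0, 0, 1, 0, 0]
  [0, 0, 0, 1, 0]
  [0, 0, 0, 0, 1]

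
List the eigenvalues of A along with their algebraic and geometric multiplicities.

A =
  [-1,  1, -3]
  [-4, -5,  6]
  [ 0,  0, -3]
λ = -3: alg = 3, geom = 2

Step 1 — factor the characteristic polynomial to read off the algebraic multiplicities:
  χ_A(x) = (x + 3)^3

Step 2 — compute geometric multiplicities via the rank-nullity identity g(λ) = n − rank(A − λI):
  rank(A − (-3)·I) = 1, so dim ker(A − (-3)·I) = n − 1 = 2

Summary:
  λ = -3: algebraic multiplicity = 3, geometric multiplicity = 2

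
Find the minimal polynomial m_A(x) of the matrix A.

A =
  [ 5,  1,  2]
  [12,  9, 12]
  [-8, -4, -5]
x^2 - 6*x + 9

The characteristic polynomial is χ_A(x) = (x - 3)^3, so the eigenvalues are known. The minimal polynomial is
  m_A(x) = Π_λ (x − λ)^{k_λ}
where k_λ is the size of the *largest* Jordan block for λ (equivalently, the smallest k with (A − λI)^k v = 0 for every generalised eigenvector v of λ).

  λ = 3: largest Jordan block has size 2, contributing (x − 3)^2

So m_A(x) = (x - 3)^2 = x^2 - 6*x + 9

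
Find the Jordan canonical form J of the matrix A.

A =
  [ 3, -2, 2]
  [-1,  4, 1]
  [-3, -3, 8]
J_2(5) ⊕ J_1(5)

The characteristic polynomial is
  det(x·I − A) = x^3 - 15*x^2 + 75*x - 125 = (x - 5)^3

Eigenvalues and multiplicities (the geometric multiplicity of λ is n − rank(A − λI), which equals the number of Jordan blocks for λ):
  λ = 5: algebraic multiplicity = 3, geometric multiplicity = 2

Determining the block sizes for each eigenvalue:
  λ = 5: 2 blocks summing to 3 forces exactly one block of size 2 and the rest size 1 → block sizes [2, 1]

Assembling the blocks gives a Jordan form
J =
  [5, 1, 0]
  [0, 5, 0]
  [0, 0, 5]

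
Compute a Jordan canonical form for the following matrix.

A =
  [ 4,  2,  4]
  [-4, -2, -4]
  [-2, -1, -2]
J_2(0) ⊕ J_1(0)

The characteristic polynomial is
  det(x·I − A) = x^3

Eigenvalues and multiplicities (the geometric multiplicity of λ is n − rank(A − λI), which equals the number of Jordan blocks for λ):
  λ = 0: algebraic multiplicity = 3, geometric multiplicity = 2

Determining the block sizes for each eigenvalue:
  λ = 0: 2 blocks summing to 3 forces exactly one block of size 2 and the rest size 1 → block sizes [2, 1]

Assembling the blocks gives a Jordan form
J =
  [0, 1, 0]
  [0, 0, 0]
  [0, 0, 0]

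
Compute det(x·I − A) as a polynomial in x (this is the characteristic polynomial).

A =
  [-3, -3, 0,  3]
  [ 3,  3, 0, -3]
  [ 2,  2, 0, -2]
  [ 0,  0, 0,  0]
x^4

Expanding det(x·I − A) (e.g. by cofactor expansion or by noting that A is similar to its Jordan form J, which has the same characteristic polynomial as A) gives
  χ_A(x) = x^4
which factors as x^4. The eigenvalues (with algebraic multiplicities) are λ = 0 with multiplicity 4.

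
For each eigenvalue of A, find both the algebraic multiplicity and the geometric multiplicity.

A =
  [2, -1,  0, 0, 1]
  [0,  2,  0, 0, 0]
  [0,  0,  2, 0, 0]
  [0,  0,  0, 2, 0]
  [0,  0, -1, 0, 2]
λ = 2: alg = 5, geom = 3

Step 1 — factor the characteristic polynomial to read off the algebraic multiplicities:
  χ_A(x) = (x - 2)^5

Step 2 — compute geometric multiplicities via the rank-nullity identity g(λ) = n − rank(A − λI):
  rank(A − (2)·I) = 2, so dim ker(A − (2)·I) = n − 2 = 3

Summary:
  λ = 2: algebraic multiplicity = 5, geometric multiplicity = 3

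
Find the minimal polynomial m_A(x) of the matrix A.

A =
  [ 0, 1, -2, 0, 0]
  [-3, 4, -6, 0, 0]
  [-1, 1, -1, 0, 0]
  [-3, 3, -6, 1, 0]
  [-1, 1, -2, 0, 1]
x^2 - 2*x + 1

The characteristic polynomial is χ_A(x) = (x - 1)^5, so the eigenvalues are known. The minimal polynomial is
  m_A(x) = Π_λ (x − λ)^{k_λ}
where k_λ is the size of the *largest* Jordan block for λ (equivalently, the smallest k with (A − λI)^k v = 0 for every generalised eigenvector v of λ).

  λ = 1: largest Jordan block has size 2, contributing (x − 1)^2

So m_A(x) = (x - 1)^2 = x^2 - 2*x + 1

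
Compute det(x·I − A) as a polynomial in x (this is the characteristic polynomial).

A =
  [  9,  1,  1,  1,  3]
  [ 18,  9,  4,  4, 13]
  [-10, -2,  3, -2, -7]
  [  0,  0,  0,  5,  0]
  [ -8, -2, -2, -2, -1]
x^5 - 25*x^4 + 250*x^3 - 1250*x^2 + 3125*x - 3125

Expanding det(x·I − A) (e.g. by cofactor expansion or by noting that A is similar to its Jordan form J, which has the same characteristic polynomial as A) gives
  χ_A(x) = x^5 - 25*x^4 + 250*x^3 - 1250*x^2 + 3125*x - 3125
which factors as (x - 5)^5. The eigenvalues (with algebraic multiplicities) are λ = 5 with multiplicity 5.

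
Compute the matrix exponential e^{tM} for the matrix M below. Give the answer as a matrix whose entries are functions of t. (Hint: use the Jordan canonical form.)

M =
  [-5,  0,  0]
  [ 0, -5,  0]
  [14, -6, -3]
e^{tM} =
  [exp(-5*t), 0, 0]
  [0, exp(-5*t), 0]
  [7*exp(-3*t) - 7*exp(-5*t), -3*exp(-3*t) + 3*exp(-5*t), exp(-3*t)]

Strategy: write M = P · J · P⁻¹ where J is a Jordan canonical form, so e^{tM} = P · e^{tJ} · P⁻¹, and e^{tJ} can be computed block-by-block.

M has Jordan form
J =
  [-5,  0,  0]
  [ 0, -5,  0]
  [ 0,  0, -3]
(up to reordering of blocks).

Per-block formulas:
  For a 1×1 block at λ = -5: exp(t · [-5]) = [e^(-5t)].
  For a 1×1 block at λ = -3: exp(t · [-3]) = [e^(-3t)].

After assembling e^{tJ} and conjugating by P, we get:

e^{tM} =
  [exp(-5*t), 0, 0]
  [0, exp(-5*t), 0]
  [7*exp(-3*t) - 7*exp(-5*t), -3*exp(-3*t) + 3*exp(-5*t), exp(-3*t)]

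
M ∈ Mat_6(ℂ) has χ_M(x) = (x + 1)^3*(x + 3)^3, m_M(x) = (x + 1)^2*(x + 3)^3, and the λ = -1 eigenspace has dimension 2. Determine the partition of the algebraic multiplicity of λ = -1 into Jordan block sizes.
Block sizes for λ = -1: [2, 1]

Step 1 — from the characteristic polynomial, algebraic multiplicity of λ = -1 is 3. From dim ker(M − (-1)·I) = 2, there are exactly 2 Jordan blocks for λ = -1.
Step 2 — from the minimal polynomial, the factor (x + 1)^2 tells us the largest block for λ = -1 has size 2.
Step 3 — with total size 3, 2 blocks, and largest block 2, the block sizes (in nonincreasing order) are [2, 1].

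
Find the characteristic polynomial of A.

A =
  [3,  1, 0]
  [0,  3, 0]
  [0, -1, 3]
x^3 - 9*x^2 + 27*x - 27

Expanding det(x·I − A) (e.g. by cofactor expansion or by noting that A is similar to its Jordan form J, which has the same characteristic polynomial as A) gives
  χ_A(x) = x^3 - 9*x^2 + 27*x - 27
which factors as (x - 3)^3. The eigenvalues (with algebraic multiplicities) are λ = 3 with multiplicity 3.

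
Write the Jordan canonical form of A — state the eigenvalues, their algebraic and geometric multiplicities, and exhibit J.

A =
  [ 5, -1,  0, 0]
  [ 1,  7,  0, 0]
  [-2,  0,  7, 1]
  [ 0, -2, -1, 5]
J_2(6) ⊕ J_2(6)

The characteristic polynomial is
  det(x·I − A) = x^4 - 24*x^3 + 216*x^2 - 864*x + 1296 = (x - 6)^4

Eigenvalues and multiplicities (the geometric multiplicity of λ is n − rank(A − λI), which equals the number of Jordan blocks for λ):
  λ = 6: algebraic multiplicity = 4, geometric multiplicity = 2

Determining the block sizes for each eigenvalue:
  λ = 6: with am = 4 and gm = 2, the partition is not yet determined (e.g. several partitions of 4 into 2 parts exist). Let N = A − (6)·I. Computing rank(N^1) = 2, rank(N^2) = 0; the number of blocks of size ≥ j is rank(N^{j−1}) − rank(N^j), giving [2, 2]. So we have 2 block(s) of size 2 → block sizes [2, 2]

Assembling the blocks gives a Jordan form
J =
  [6, 1, 0, 0]
  [0, 6, 0, 0]
  [0, 0, 6, 1]
  [0, 0, 0, 6]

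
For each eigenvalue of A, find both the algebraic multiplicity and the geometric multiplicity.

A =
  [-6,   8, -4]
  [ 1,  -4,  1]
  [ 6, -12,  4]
λ = -2: alg = 3, geom = 2

Step 1 — factor the characteristic polynomial to read off the algebraic multiplicities:
  χ_A(x) = (x + 2)^3

Step 2 — compute geometric multiplicities via the rank-nullity identity g(λ) = n − rank(A − λI):
  rank(A − (-2)·I) = 1, so dim ker(A − (-2)·I) = n − 1 = 2

Summary:
  λ = -2: algebraic multiplicity = 3, geometric multiplicity = 2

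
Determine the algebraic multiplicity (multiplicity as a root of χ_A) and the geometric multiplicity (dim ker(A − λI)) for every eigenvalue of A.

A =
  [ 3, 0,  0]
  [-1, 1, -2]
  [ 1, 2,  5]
λ = 3: alg = 3, geom = 2

Step 1 — factor the characteristic polynomial to read off the algebraic multiplicities:
  χ_A(x) = (x - 3)^3

Step 2 — compute geometric multiplicities via the rank-nullity identity g(λ) = n − rank(A − λI):
  rank(A − (3)·I) = 1, so dim ker(A − (3)·I) = n − 1 = 2

Summary:
  λ = 3: algebraic multiplicity = 3, geometric multiplicity = 2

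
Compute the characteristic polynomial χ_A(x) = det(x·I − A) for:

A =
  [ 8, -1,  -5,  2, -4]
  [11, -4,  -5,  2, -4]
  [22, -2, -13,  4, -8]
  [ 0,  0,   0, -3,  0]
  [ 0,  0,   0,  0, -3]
x^5 + 15*x^4 + 90*x^3 + 270*x^2 + 405*x + 243

Expanding det(x·I − A) (e.g. by cofactor expansion or by noting that A is similar to its Jordan form J, which has the same characteristic polynomial as A) gives
  χ_A(x) = x^5 + 15*x^4 + 90*x^3 + 270*x^2 + 405*x + 243
which factors as (x + 3)^5. The eigenvalues (with algebraic multiplicities) are λ = -3 with multiplicity 5.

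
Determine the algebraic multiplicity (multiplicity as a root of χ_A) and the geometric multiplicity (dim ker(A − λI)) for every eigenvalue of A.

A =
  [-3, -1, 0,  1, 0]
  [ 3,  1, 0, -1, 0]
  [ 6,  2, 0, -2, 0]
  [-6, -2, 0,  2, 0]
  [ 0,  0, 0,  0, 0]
λ = 0: alg = 5, geom = 4

Step 1 — factor the characteristic polynomial to read off the algebraic multiplicities:
  χ_A(x) = x^5

Step 2 — compute geometric multiplicities via the rank-nullity identity g(λ) = n − rank(A − λI):
  rank(A − (0)·I) = 1, so dim ker(A − (0)·I) = n − 1 = 4

Summary:
  λ = 0: algebraic multiplicity = 5, geometric multiplicity = 4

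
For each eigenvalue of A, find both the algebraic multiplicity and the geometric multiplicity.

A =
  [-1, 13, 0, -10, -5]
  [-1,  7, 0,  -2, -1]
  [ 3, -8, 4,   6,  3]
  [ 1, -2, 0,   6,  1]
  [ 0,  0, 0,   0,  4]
λ = 4: alg = 5, geom = 3

Step 1 — factor the characteristic polynomial to read off the algebraic multiplicities:
  χ_A(x) = (x - 4)^5

Step 2 — compute geometric multiplicities via the rank-nullity identity g(λ) = n − rank(A − λI):
  rank(A − (4)·I) = 2, so dim ker(A − (4)·I) = n − 2 = 3

Summary:
  λ = 4: algebraic multiplicity = 5, geometric multiplicity = 3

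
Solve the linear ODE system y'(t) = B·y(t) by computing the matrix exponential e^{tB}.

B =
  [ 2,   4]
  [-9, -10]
e^{tB} =
  [6*t*exp(-4*t) + exp(-4*t), 4*t*exp(-4*t)]
  [-9*t*exp(-4*t), -6*t*exp(-4*t) + exp(-4*t)]

Strategy: write B = P · J · P⁻¹ where J is a Jordan canonical form, so e^{tB} = P · e^{tJ} · P⁻¹, and e^{tJ} can be computed block-by-block.

B has Jordan form
J =
  [-4,  1]
  [ 0, -4]
(up to reordering of blocks).

Per-block formulas:
  For a 2×2 Jordan block J_2(-4): exp(t · J_2(-4)) = e^(-4t)·(I + t·N), where N is the 2×2 nilpotent shift.

After assembling e^{tJ} and conjugating by P, we get:

e^{tB} =
  [6*t*exp(-4*t) + exp(-4*t), 4*t*exp(-4*t)]
  [-9*t*exp(-4*t), -6*t*exp(-4*t) + exp(-4*t)]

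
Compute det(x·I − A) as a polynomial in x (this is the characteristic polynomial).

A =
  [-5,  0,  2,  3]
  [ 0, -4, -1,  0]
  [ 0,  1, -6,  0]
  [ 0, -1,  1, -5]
x^4 + 20*x^3 + 150*x^2 + 500*x + 625

Expanding det(x·I − A) (e.g. by cofactor expansion or by noting that A is similar to its Jordan form J, which has the same characteristic polynomial as A) gives
  χ_A(x) = x^4 + 20*x^3 + 150*x^2 + 500*x + 625
which factors as (x + 5)^4. The eigenvalues (with algebraic multiplicities) are λ = -5 with multiplicity 4.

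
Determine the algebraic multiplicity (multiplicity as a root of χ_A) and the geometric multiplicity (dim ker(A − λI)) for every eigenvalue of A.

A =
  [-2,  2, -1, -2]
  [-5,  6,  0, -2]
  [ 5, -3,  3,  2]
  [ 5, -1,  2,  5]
λ = 3: alg = 4, geom = 2

Step 1 — factor the characteristic polynomial to read off the algebraic multiplicities:
  χ_A(x) = (x - 3)^4

Step 2 — compute geometric multiplicities via the rank-nullity identity g(λ) = n − rank(A − λI):
  rank(A − (3)·I) = 2, so dim ker(A − (3)·I) = n − 2 = 2

Summary:
  λ = 3: algebraic multiplicity = 4, geometric multiplicity = 2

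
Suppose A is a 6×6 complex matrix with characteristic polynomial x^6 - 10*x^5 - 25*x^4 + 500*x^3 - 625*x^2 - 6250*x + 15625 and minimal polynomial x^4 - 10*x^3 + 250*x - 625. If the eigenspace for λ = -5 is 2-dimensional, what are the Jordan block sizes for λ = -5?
Block sizes for λ = -5: [1, 1]

Step 1 — from the characteristic polynomial, algebraic multiplicity of λ = -5 is 2. From dim ker(A − (-5)·I) = 2, there are exactly 2 Jordan blocks for λ = -5.
Step 2 — from the minimal polynomial, the factor (x + 5) tells us the largest block for λ = -5 has size 1.
Step 3 — with total size 2, 2 blocks, and largest block 1, the block sizes (in nonincreasing order) are [1, 1].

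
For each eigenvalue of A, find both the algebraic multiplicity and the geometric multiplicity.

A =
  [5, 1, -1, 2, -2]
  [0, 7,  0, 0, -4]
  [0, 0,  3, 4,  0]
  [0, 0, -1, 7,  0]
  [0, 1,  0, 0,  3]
λ = 5: alg = 5, geom = 3

Step 1 — factor the characteristic polynomial to read off the algebraic multiplicities:
  χ_A(x) = (x - 5)^5

Step 2 — compute geometric multiplicities via the rank-nullity identity g(λ) = n − rank(A − λI):
  rank(A − (5)·I) = 2, so dim ker(A − (5)·I) = n − 2 = 3

Summary:
  λ = 5: algebraic multiplicity = 5, geometric multiplicity = 3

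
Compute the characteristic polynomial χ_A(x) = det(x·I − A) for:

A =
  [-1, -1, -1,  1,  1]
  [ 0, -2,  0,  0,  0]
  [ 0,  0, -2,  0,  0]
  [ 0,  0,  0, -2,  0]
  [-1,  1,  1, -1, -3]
x^5 + 10*x^4 + 40*x^3 + 80*x^2 + 80*x + 32

Expanding det(x·I − A) (e.g. by cofactor expansion or by noting that A is similar to its Jordan form J, which has the same characteristic polynomial as A) gives
  χ_A(x) = x^5 + 10*x^4 + 40*x^3 + 80*x^2 + 80*x + 32
which factors as (x + 2)^5. The eigenvalues (with algebraic multiplicities) are λ = -2 with multiplicity 5.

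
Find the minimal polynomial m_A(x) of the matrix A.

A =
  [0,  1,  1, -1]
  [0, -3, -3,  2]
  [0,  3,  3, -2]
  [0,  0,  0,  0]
x^2

The characteristic polynomial is χ_A(x) = x^4, so the eigenvalues are known. The minimal polynomial is
  m_A(x) = Π_λ (x − λ)^{k_λ}
where k_λ is the size of the *largest* Jordan block for λ (equivalently, the smallest k with (A − λI)^k v = 0 for every generalised eigenvector v of λ).

  λ = 0: largest Jordan block has size 2, contributing (x − 0)^2

So m_A(x) = x^2 = x^2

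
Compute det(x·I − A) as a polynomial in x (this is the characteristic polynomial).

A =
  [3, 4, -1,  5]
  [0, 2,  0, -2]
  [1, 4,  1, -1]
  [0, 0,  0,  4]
x^4 - 10*x^3 + 36*x^2 - 56*x + 32

Expanding det(x·I − A) (e.g. by cofactor expansion or by noting that A is similar to its Jordan form J, which has the same characteristic polynomial as A) gives
  χ_A(x) = x^4 - 10*x^3 + 36*x^2 - 56*x + 32
which factors as (x - 4)*(x - 2)^3. The eigenvalues (with algebraic multiplicities) are λ = 2 with multiplicity 3, λ = 4 with multiplicity 1.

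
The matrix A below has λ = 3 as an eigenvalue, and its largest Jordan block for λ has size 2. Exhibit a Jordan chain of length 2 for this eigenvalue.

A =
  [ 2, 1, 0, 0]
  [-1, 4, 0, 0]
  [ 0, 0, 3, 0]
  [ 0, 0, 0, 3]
A Jordan chain for λ = 3 of length 2:
v_1 = (-1, -1, 0, 0)ᵀ
v_2 = (1, 0, 0, 0)ᵀ

Let N = A − (3)·I. We want v_2 with N^2 v_2 = 0 but N^1 v_2 ≠ 0; then v_{j-1} := N · v_j for j = 2, …, 2.

Pick v_2 = (1, 0, 0, 0)ᵀ.
Then v_1 = N · v_2 = (-1, -1, 0, 0)ᵀ.

Sanity check: (A − (3)·I) v_1 = (0, 0, 0, 0)ᵀ = 0. ✓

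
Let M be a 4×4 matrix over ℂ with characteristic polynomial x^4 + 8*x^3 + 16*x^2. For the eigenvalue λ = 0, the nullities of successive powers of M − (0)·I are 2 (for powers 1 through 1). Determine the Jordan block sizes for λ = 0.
Block sizes for λ = 0: [1, 1]

From the dimensions of kernels of powers, the number of Jordan blocks of size at least j is d_j − d_{j−1} where d_j = dim ker(N^j) (with d_0 = 0). Computing the differences gives [2].
The number of blocks of size exactly k is (#blocks of size ≥ k) − (#blocks of size ≥ k + 1), so the partition is: 2 block(s) of size 1.
In nonincreasing order the block sizes are [1, 1].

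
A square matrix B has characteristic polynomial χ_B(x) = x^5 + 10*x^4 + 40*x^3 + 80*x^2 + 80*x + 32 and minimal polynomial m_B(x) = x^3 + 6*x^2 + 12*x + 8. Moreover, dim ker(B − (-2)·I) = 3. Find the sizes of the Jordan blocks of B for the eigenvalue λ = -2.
Block sizes for λ = -2: [3, 1, 1]

Step 1 — from the characteristic polynomial, algebraic multiplicity of λ = -2 is 5. From dim ker(B − (-2)·I) = 3, there are exactly 3 Jordan blocks for λ = -2.
Step 2 — from the minimal polynomial, the factor (x + 2)^3 tells us the largest block for λ = -2 has size 3.
Step 3 — with total size 5, 3 blocks, and largest block 3, the block sizes (in nonincreasing order) are [3, 1, 1].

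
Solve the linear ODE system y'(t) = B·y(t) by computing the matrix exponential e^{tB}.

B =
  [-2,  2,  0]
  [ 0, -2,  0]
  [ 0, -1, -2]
e^{tB} =
  [exp(-2*t), 2*t*exp(-2*t), 0]
  [0, exp(-2*t), 0]
  [0, -t*exp(-2*t), exp(-2*t)]

Strategy: write B = P · J · P⁻¹ where J is a Jordan canonical form, so e^{tB} = P · e^{tJ} · P⁻¹, and e^{tJ} can be computed block-by-block.

B has Jordan form
J =
  [-2,  1,  0]
  [ 0, -2,  0]
  [ 0,  0, -2]
(up to reordering of blocks).

Per-block formulas:
  For a 1×1 block at λ = -2: exp(t · [-2]) = [e^(-2t)].
  For a 2×2 Jordan block J_2(-2): exp(t · J_2(-2)) = e^(-2t)·(I + t·N), where N is the 2×2 nilpotent shift.

After assembling e^{tJ} and conjugating by P, we get:

e^{tB} =
  [exp(-2*t), 2*t*exp(-2*t), 0]
  [0, exp(-2*t), 0]
  [0, -t*exp(-2*t), exp(-2*t)]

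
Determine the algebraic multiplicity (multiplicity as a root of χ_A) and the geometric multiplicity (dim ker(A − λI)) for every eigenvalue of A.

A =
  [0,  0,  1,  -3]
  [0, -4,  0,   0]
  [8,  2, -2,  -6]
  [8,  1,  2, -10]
λ = -4: alg = 4, geom = 2

Step 1 — factor the characteristic polynomial to read off the algebraic multiplicities:
  χ_A(x) = (x + 4)^4

Step 2 — compute geometric multiplicities via the rank-nullity identity g(λ) = n − rank(A − λI):
  rank(A − (-4)·I) = 2, so dim ker(A − (-4)·I) = n − 2 = 2

Summary:
  λ = -4: algebraic multiplicity = 4, geometric multiplicity = 2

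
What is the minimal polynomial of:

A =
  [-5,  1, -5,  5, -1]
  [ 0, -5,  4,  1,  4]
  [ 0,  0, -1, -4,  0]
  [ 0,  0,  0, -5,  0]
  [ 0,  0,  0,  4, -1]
x^4 + 16*x^3 + 90*x^2 + 200*x + 125

The characteristic polynomial is χ_A(x) = (x + 1)^2*(x + 5)^3, so the eigenvalues are known. The minimal polynomial is
  m_A(x) = Π_λ (x − λ)^{k_λ}
where k_λ is the size of the *largest* Jordan block for λ (equivalently, the smallest k with (A − λI)^k v = 0 for every generalised eigenvector v of λ).

  λ = -5: largest Jordan block has size 3, contributing (x + 5)^3
  λ = -1: largest Jordan block has size 1, contributing (x + 1)

So m_A(x) = (x + 1)*(x + 5)^3 = x^4 + 16*x^3 + 90*x^2 + 200*x + 125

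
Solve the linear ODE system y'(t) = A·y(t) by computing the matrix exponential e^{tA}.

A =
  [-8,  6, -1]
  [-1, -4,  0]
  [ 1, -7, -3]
e^{tA} =
  [t^2*exp(-5*t) - 3*t*exp(-5*t) + exp(-5*t), -5*t^2*exp(-5*t)/2 + 6*t*exp(-5*t), t^2*exp(-5*t)/2 - t*exp(-5*t)]
  [t^2*exp(-5*t) - t*exp(-5*t), -5*t^2*exp(-5*t)/2 + t*exp(-5*t) + exp(-5*t), t^2*exp(-5*t)/2]
  [3*t^2*exp(-5*t) + t*exp(-5*t), -15*t^2*exp(-5*t)/2 - 7*t*exp(-5*t), 3*t^2*exp(-5*t)/2 + 2*t*exp(-5*t) + exp(-5*t)]

Strategy: write A = P · J · P⁻¹ where J is a Jordan canonical form, so e^{tA} = P · e^{tJ} · P⁻¹, and e^{tJ} can be computed block-by-block.

A has Jordan form
J =
  [-5,  1,  0]
  [ 0, -5,  1]
  [ 0,  0, -5]
(up to reordering of blocks).

Per-block formulas:
  For a 3×3 Jordan block J_3(-5): exp(t · J_3(-5)) = e^(-5t)·(I + t·N + (t^2/2)·N^2), where N is the 3×3 nilpotent shift.

After assembling e^{tJ} and conjugating by P, we get:

e^{tA} =
  [t^2*exp(-5*t) - 3*t*exp(-5*t) + exp(-5*t), -5*t^2*exp(-5*t)/2 + 6*t*exp(-5*t), t^2*exp(-5*t)/2 - t*exp(-5*t)]
  [t^2*exp(-5*t) - t*exp(-5*t), -5*t^2*exp(-5*t)/2 + t*exp(-5*t) + exp(-5*t), t^2*exp(-5*t)/2]
  [3*t^2*exp(-5*t) + t*exp(-5*t), -15*t^2*exp(-5*t)/2 - 7*t*exp(-5*t), 3*t^2*exp(-5*t)/2 + 2*t*exp(-5*t) + exp(-5*t)]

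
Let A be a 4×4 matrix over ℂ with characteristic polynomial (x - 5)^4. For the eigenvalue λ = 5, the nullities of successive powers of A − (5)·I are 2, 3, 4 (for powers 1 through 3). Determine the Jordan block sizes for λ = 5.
Block sizes for λ = 5: [3, 1]

From the dimensions of kernels of powers, the number of Jordan blocks of size at least j is d_j − d_{j−1} where d_j = dim ker(N^j) (with d_0 = 0). Computing the differences gives [2, 1, 1].
The number of blocks of size exactly k is (#blocks of size ≥ k) − (#blocks of size ≥ k + 1), so the partition is: 1 block(s) of size 1, 1 block(s) of size 3.
In nonincreasing order the block sizes are [3, 1].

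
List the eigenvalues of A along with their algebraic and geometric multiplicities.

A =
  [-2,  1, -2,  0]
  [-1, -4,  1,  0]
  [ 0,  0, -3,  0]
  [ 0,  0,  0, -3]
λ = -3: alg = 4, geom = 2

Step 1 — factor the characteristic polynomial to read off the algebraic multiplicities:
  χ_A(x) = (x + 3)^4

Step 2 — compute geometric multiplicities via the rank-nullity identity g(λ) = n − rank(A − λI):
  rank(A − (-3)·I) = 2, so dim ker(A − (-3)·I) = n − 2 = 2

Summary:
  λ = -3: algebraic multiplicity = 4, geometric multiplicity = 2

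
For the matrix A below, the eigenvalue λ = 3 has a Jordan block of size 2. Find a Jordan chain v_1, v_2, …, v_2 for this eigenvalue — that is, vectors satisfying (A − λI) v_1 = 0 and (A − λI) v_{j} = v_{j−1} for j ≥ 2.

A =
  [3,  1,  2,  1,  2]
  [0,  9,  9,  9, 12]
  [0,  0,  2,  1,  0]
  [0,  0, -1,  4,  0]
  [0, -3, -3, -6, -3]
A Jordan chain for λ = 3 of length 2:
v_1 = (1, 6, 0, 0, -3)ᵀ
v_2 = (0, 1, 0, 0, 0)ᵀ

Let N = A − (3)·I. We want v_2 with N^2 v_2 = 0 but N^1 v_2 ≠ 0; then v_{j-1} := N · v_j for j = 2, …, 2.

Pick v_2 = (0, 1, 0, 0, 0)ᵀ.
Then v_1 = N · v_2 = (1, 6, 0, 0, -3)ᵀ.

Sanity check: (A − (3)·I) v_1 = (0, 0, 0, 0, 0)ᵀ = 0. ✓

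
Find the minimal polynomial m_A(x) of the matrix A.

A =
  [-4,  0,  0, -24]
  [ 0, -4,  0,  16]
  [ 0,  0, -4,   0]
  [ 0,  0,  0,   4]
x^2 - 16

The characteristic polynomial is χ_A(x) = (x - 4)*(x + 4)^3, so the eigenvalues are known. The minimal polynomial is
  m_A(x) = Π_λ (x − λ)^{k_λ}
where k_λ is the size of the *largest* Jordan block for λ (equivalently, the smallest k with (A − λI)^k v = 0 for every generalised eigenvector v of λ).

  λ = -4: largest Jordan block has size 1, contributing (x + 4)
  λ = 4: largest Jordan block has size 1, contributing (x − 4)

So m_A(x) = (x - 4)*(x + 4) = x^2 - 16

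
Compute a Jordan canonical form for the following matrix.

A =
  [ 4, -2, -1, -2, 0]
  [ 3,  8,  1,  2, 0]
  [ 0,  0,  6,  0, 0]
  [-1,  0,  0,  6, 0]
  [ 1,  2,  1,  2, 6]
J_3(6) ⊕ J_1(6) ⊕ J_1(6)

The characteristic polynomial is
  det(x·I − A) = x^5 - 30*x^4 + 360*x^3 - 2160*x^2 + 6480*x - 7776 = (x - 6)^5

Eigenvalues and multiplicities (the geometric multiplicity of λ is n − rank(A − λI), which equals the number of Jordan blocks for λ):
  λ = 6: algebraic multiplicity = 5, geometric multiplicity = 3

Determining the block sizes for each eigenvalue:
  λ = 6: with am = 5 and gm = 3, the partition is not yet determined (e.g. several partitions of 5 into 3 parts exist). Let N = A − (6)·I. Computing rank(N^1) = 2, rank(N^2) = 1, rank(N^3) = 0; the number of blocks of size ≥ j is rank(N^{j−1}) − rank(N^j), giving [3, 1, 1]. So we have 1 block(s) of size 3, 2 block(s) of size 1 → block sizes [3, 1, 1]

Assembling the blocks gives a Jordan form
J =
  [6, 1, 0, 0, 0]
  [0, 6, 1, 0, 0]
  [0, 0, 6, 0, 0]
  [0, 0, 0, 6, 0]
  [0, 0, 0, 0, 6]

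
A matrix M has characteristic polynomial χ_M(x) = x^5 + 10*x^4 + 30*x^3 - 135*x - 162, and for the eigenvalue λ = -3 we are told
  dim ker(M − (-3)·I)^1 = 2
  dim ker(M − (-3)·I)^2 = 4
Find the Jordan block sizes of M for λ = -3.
Block sizes for λ = -3: [2, 2]

From the dimensions of kernels of powers, the number of Jordan blocks of size at least j is d_j − d_{j−1} where d_j = dim ker(N^j) (with d_0 = 0). Computing the differences gives [2, 2].
The number of blocks of size exactly k is (#blocks of size ≥ k) − (#blocks of size ≥ k + 1), so the partition is: 2 block(s) of size 2.
In nonincreasing order the block sizes are [2, 2].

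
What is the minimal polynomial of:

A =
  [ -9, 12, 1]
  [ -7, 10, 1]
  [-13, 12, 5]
x^3 - 6*x^2 + 32

The characteristic polynomial is χ_A(x) = (x - 4)^2*(x + 2), so the eigenvalues are known. The minimal polynomial is
  m_A(x) = Π_λ (x − λ)^{k_λ}
where k_λ is the size of the *largest* Jordan block for λ (equivalently, the smallest k with (A − λI)^k v = 0 for every generalised eigenvector v of λ).

  λ = -2: largest Jordan block has size 1, contributing (x + 2)
  λ = 4: largest Jordan block has size 2, contributing (x − 4)^2

So m_A(x) = (x - 4)^2*(x + 2) = x^3 - 6*x^2 + 32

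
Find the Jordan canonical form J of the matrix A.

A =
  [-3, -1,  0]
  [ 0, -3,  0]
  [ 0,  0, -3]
J_2(-3) ⊕ J_1(-3)

The characteristic polynomial is
  det(x·I − A) = x^3 + 9*x^2 + 27*x + 27 = (x + 3)^3

Eigenvalues and multiplicities (the geometric multiplicity of λ is n − rank(A − λI), which equals the number of Jordan blocks for λ):
  λ = -3: algebraic multiplicity = 3, geometric multiplicity = 2

Determining the block sizes for each eigenvalue:
  λ = -3: 2 blocks summing to 3 forces exactly one block of size 2 and the rest size 1 → block sizes [2, 1]

Assembling the blocks gives a Jordan form
J =
  [-3,  1,  0]
  [ 0, -3,  0]
  [ 0,  0, -3]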